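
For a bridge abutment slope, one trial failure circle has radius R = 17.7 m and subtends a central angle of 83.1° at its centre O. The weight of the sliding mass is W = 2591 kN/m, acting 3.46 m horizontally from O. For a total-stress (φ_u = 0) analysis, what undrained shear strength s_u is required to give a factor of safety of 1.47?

FS = s_u·L_a·R / (W·d), so s_u = FS·W·d / (L_a·R).
Arc length L_a = R·θ = 17.7·(83.1°·π/180) = 17.7·1.4504 = 25.67 m
s_u = 1.47·2591·3.46 / (25.67·17.7) = 13178.3 / 454.39 = 29.00 kPa

s_u = 29.0 kPa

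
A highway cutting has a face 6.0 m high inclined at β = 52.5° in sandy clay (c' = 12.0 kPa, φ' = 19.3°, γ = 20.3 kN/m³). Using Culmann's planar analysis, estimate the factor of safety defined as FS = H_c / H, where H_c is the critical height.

FS = 1.81

H_c = (4c'/γ) · sinβ cosφ' / [1 − cos(β − φ')]
    = (4·12.0/20.3) · sin52.5°·cos19.3° / [1 − cos33.2°]
    = 2.365 · 0.7488 / 0.1632 = 10.85 m
FS = H_c / H = 10.85 / 6.0 = 1.808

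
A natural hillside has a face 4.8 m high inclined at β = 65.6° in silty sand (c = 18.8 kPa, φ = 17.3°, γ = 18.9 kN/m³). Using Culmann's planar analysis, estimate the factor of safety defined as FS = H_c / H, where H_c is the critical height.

H_c = (4c/γ) · sinβ cosφ / [1 − cos(β − φ)]
    = (4·18.8/18.9) · sin65.6°·cos17.3° / [1 − cos48.3°]
    = 3.979 · 0.8695 / 0.3348 = 10.33 m
FS = H_c / H = 10.33 / 4.8 = 2.153

FS = 2.15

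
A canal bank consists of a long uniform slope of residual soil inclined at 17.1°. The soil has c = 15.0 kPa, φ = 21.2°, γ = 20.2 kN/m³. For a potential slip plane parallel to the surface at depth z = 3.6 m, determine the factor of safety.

For an infinite slope with a slip plane parallel to the surface (no pore pressure): FS = [c + γz cos²β tanφ] / [γz sinβ cosβ].
γz = 20.2·3.6 = 72.72 kN/m²
Numerator = 15.0 + 72.72·cos²17.1°·tan21.2° = 15.0 + 72.72·0.9135·0.3879 = 40.768 kPa
Denominator = 72.72·sin17.1°·cos17.1° = 72.72·0.2940·0.9558 = 20.437 kPa
FS = 40.768 / 20.437 = 1.995

FS = 1.99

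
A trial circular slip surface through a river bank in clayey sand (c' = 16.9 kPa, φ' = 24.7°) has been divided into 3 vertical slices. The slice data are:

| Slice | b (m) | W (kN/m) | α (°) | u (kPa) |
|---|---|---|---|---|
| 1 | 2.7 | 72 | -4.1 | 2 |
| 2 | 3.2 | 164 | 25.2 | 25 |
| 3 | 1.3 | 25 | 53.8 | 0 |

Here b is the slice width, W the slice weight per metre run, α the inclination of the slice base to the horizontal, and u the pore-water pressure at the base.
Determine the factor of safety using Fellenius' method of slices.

FS = 2.45

Ordinary method of slices: FS = Σ[c'·Δl_i + (W_i cosα_i − u_i·Δl_i)·tanφ'] / Σ W_i sinα_i, with Δl_i = b_i / cosα_i.
Slice 1: Δl = 2.7/cos(-4.1°) = 2.707 m; N'_1 = 72·cos(-4.1°) − 2·2.707 = 66.4; c'Δl = 45.75; W sinα = -5.1
Slice 2: Δl = 3.2/cos25.2° = 3.537 m; N'_2 = 164·cos25.2° − 25·3.537 = 60.0; c'Δl = 59.77; W sinα = 69.8
Slice 3: Δl = 1.3/cos53.8° = 2.201 m; N'_3 = 25·cos53.8° − 0·2.201 = 14.8; c'Δl = 37.20; W sinα = 20.2
Σc'Δl = 142.7 kN/m; ΣN' = 141.1 kN/m; ΣW sinα = 84.9 kN/m
Resisting = 142.7 + 141.1·tan24.7° = 142.7 + 64.9 = 207.6 kN/m
FS = 207.6 / 84.9 = 2.447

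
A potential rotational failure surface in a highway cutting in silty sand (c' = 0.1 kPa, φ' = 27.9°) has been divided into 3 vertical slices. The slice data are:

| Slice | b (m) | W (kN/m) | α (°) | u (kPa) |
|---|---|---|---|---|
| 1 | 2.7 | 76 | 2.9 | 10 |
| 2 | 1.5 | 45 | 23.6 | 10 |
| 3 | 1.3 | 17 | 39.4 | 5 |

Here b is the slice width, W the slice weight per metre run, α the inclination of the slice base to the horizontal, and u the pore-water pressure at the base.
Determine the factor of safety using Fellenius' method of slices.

Ordinary method of slices: FS = Σ[c'·Δl_i + (W_i cosα_i − u_i·Δl_i)·tanφ'] / Σ W_i sinα_i, with Δl_i = b_i / cosα_i.
Slice 1: Δl = 2.7/cos2.9° = 2.703 m; N'_1 = 76·cos2.9° − 10·2.703 = 48.9; c'Δl = 0.27; W sinα = 3.8
Slice 2: Δl = 1.5/cos23.6° = 1.637 m; N'_2 = 45·cos23.6° − 10·1.637 = 24.9; c'Δl = 0.16; W sinα = 18.0
Slice 3: Δl = 1.3/cos39.4° = 1.682 m; N'_3 = 17·cos39.4° − 5·1.682 = 4.7; c'Δl = 0.17; W sinα = 10.8
Σc'Δl = 0.6 kN/m; ΣN' = 78.5 kN/m; ΣW sinα = 32.7 kN/m
Resisting = 0.6 + 78.5·tan27.9° = 0.6 + 41.5 = 42.1 kN/m
FS = 42.1 / 32.7 = 1.291

FS = 1.29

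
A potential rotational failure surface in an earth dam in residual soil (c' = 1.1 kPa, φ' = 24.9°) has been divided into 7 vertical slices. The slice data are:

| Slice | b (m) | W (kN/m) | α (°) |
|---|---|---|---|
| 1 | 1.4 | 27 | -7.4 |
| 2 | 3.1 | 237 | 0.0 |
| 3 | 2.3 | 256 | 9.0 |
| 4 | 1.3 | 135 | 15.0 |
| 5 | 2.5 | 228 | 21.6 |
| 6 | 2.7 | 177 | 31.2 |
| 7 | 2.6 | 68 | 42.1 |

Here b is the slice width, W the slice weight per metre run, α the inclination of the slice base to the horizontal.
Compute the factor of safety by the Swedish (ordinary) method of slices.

FS = 1.75

Ordinary method of slices: FS = Σ[c'·Δl_i + (W_i cosα_i)·tanφ'] / Σ W_i sinα_i, with Δl_i = b_i / cosα_i.
Slice 1: Δl = 1.4/cos(-7.4°) = 1.412 m; N'_1 = 27·cos(-7.4°) = 26.8; c'Δl = 1.55; W sinα = -3.5
Slice 2: Δl = 3.1/cos0.0° = 3.100 m; N'_2 = 237·cos0.0° = 237.0; c'Δl = 3.41; W sinα = 0.0
Slice 3: Δl = 2.3/cos9.0° = 2.329 m; N'_3 = 256·cos9.0° = 252.8; c'Δl = 2.56; W sinα = 40.0
Slice 4: Δl = 1.3/cos15.0° = 1.346 m; N'_4 = 135·cos15.0° = 130.4; c'Δl = 1.48; W sinα = 34.9
Slice 5: Δl = 2.5/cos21.6° = 2.689 m; N'_5 = 228·cos21.6° = 212.0; c'Δl = 2.96; W sinα = 83.9
Slice 6: Δl = 2.7/cos31.2° = 3.157 m; N'_6 = 177·cos31.2° = 151.4; c'Δl = 3.47; W sinα = 91.7
Slice 7: Δl = 2.6/cos42.1° = 3.504 m; N'_7 = 68·cos42.1° = 50.5; c'Δl = 3.85; W sinα = 45.6
Σc'Δl = 19.3 kN/m; ΣN' = 1060.9 kN/m; ΣW sinα = 292.7 kN/m
Resisting = 19.3 + 1060.9·tan24.9° = 19.3 + 492.4 = 511.7 kN/m
FS = 511.7 / 292.7 = 1.748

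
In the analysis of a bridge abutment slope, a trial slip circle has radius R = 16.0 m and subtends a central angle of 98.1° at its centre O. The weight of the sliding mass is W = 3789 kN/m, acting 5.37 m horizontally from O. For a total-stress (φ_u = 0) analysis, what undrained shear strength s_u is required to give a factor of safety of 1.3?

FS = s_u·L_a·R / (W·d), so s_u = FS·W·d / (L_a·R).
Arc length L_a = R·θ = 16.0·(98.1°·π/180) = 16.0·1.7122 = 27.39 m
s_u = 1.3·3789·5.37 / (27.39·16.0) = 26451.0 / 438.32 = 60.35 kPa

s_u = 60.3 kPa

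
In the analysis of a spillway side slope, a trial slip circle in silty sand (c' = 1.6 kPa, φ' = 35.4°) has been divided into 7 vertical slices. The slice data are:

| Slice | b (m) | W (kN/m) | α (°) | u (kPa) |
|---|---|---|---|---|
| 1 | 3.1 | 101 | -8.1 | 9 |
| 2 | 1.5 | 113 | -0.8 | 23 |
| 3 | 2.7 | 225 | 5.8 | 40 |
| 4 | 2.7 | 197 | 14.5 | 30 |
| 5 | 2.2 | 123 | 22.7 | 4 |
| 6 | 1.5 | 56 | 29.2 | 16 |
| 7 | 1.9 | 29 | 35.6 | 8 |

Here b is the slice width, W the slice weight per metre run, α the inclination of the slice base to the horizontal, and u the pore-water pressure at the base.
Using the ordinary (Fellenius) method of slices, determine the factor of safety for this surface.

FS = 2.60

Ordinary method of slices: FS = Σ[c'·Δl_i + (W_i cosα_i − u_i·Δl_i)·tanφ'] / Σ W_i sinα_i, with Δl_i = b_i / cosα_i.
Slice 1: Δl = 3.1/cos(-8.1°) = 3.131 m; N'_1 = 101·cos(-8.1°) − 9·3.131 = 71.8; c'Δl = 5.01; W sinα = -14.2
Slice 2: Δl = 1.5/cos(-0.8°) = 1.500 m; N'_2 = 113·cos(-0.8°) − 23·1.500 = 78.5; c'Δl = 2.40; W sinα = -1.6
Slice 3: Δl = 2.7/cos5.8° = 2.714 m; N'_3 = 225·cos5.8° − 40·2.714 = 115.3; c'Δl = 4.34; W sinα = 22.7
Slice 4: Δl = 2.7/cos14.5° = 2.789 m; N'_4 = 197·cos14.5° − 30·2.789 = 107.1; c'Δl = 4.46; W sinα = 49.3
Slice 5: Δl = 2.2/cos22.7° = 2.385 m; N'_5 = 123·cos22.7° − 4·2.385 = 103.9; c'Δl = 3.82; W sinα = 47.5
Slice 6: Δl = 1.5/cos29.2° = 1.718 m; N'_6 = 56·cos29.2° − 16·1.718 = 21.4; c'Δl = 2.75; W sinα = 27.3
Slice 7: Δl = 1.9/cos35.6° = 2.337 m; N'_7 = 29·cos35.6° − 8·2.337 = 4.9; c'Δl = 3.74; W sinα = 16.9
Σc'Δl = 26.5 kN/m; ΣN' = 502.9 kN/m; ΣW sinα = 147.9 kN/m
Resisting = 26.5 + 502.9·tan35.4° = 26.5 + 357.4 = 383.9 kN/m
FS = 383.9 / 147.9 = 2.595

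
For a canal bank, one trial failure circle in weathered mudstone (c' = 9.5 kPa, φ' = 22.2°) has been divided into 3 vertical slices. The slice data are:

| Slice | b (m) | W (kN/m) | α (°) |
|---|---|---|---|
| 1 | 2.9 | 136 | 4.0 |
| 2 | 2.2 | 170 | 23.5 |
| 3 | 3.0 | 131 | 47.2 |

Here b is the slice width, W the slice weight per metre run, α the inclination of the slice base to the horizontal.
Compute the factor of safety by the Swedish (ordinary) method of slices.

Ordinary method of slices: FS = Σ[c'·Δl_i + (W_i cosα_i)·tanφ'] / Σ W_i sinα_i, with Δl_i = b_i / cosα_i.
Slice 1: Δl = 2.9/cos4.0° = 2.907 m; N'_1 = 136·cos4.0° = 135.7; c'Δl = 27.62; W sinα = 9.5
Slice 2: Δl = 2.2/cos23.5° = 2.399 m; N'_2 = 170·cos23.5° = 155.9; c'Δl = 22.79; W sinα = 67.8
Slice 3: Δl = 3.0/cos47.2° = 4.415 m; N'_3 = 131·cos47.2° = 89.0; c'Δl = 41.95; W sinα = 96.1
Σc'Δl = 92.4 kN/m; ΣN' = 380.6 kN/m; ΣW sinα = 173.4 kN/m
Resisting = 92.4 + 380.6·tan22.2° = 92.4 + 155.3 = 247.7 kN/m
FS = 247.7 / 173.4 = 1.428

FS = 1.43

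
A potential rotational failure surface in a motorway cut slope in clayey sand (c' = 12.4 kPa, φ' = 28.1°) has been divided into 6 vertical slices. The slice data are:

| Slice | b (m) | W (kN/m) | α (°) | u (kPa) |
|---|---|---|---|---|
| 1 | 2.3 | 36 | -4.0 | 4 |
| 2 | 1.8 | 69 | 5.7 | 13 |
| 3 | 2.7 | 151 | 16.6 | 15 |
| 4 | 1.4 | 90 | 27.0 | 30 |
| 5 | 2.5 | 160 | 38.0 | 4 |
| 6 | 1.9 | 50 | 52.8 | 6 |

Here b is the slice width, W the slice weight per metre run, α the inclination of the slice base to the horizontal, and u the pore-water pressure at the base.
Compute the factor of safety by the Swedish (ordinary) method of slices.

Ordinary method of slices: FS = Σ[c'·Δl_i + (W_i cosα_i − u_i·Δl_i)·tanφ'] / Σ W_i sinα_i, with Δl_i = b_i / cosα_i.
Slice 1: Δl = 2.3/cos(-4.0°) = 2.306 m; N'_1 = 36·cos(-4.0°) − 4·2.306 = 26.7; c'Δl = 28.59; W sinα = -2.5
Slice 2: Δl = 1.8/cos5.7° = 1.809 m; N'_2 = 69·cos5.7° − 13·1.809 = 45.1; c'Δl = 22.43; W sinα = 6.9
Slice 3: Δl = 2.7/cos16.6° = 2.817 m; N'_3 = 151·cos16.6° − 15·2.817 = 102.4; c'Δl = 34.94; W sinα = 43.1
Slice 4: Δl = 1.4/cos27.0° = 1.571 m; N'_4 = 90·cos27.0° − 30·1.571 = 33.1; c'Δl = 19.48; W sinα = 40.9
Slice 5: Δl = 2.5/cos38.0° = 3.173 m; N'_5 = 160·cos38.0° − 4·3.173 = 113.4; c'Δl = 39.34; W sinα = 98.5
Slice 6: Δl = 1.9/cos52.8° = 3.143 m; N'_6 = 50·cos52.8° − 6·3.143 = 11.4; c'Δl = 38.97; W sinα = 39.8
Σc'Δl = 183.7 kN/m; ΣN' = 332.1 kN/m; ΣW sinα = 226.7 kN/m
Resisting = 183.7 + 332.1·tan28.1° = 183.7 + 177.3 = 361.1 kN/m
FS = 361.1 / 226.7 = 1.593

FS = 1.59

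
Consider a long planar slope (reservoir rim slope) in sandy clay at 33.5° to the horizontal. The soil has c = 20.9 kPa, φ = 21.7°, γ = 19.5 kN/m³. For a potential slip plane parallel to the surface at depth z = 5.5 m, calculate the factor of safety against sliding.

FS = 1.02

For an infinite slope with a slip plane parallel to the surface (no pore pressure): FS = [c + γz cos²β tanφ] / [γz sinβ cosβ].
γz = 19.5·5.5 = 107.25 kN/m²
Numerator = 20.9 + 107.25·cos²33.5°·tan21.7° = 20.9 + 107.25·0.6954·0.3979 = 50.578 kPa
Denominator = 107.25·sin33.5°·cos33.5° = 107.25·0.5519·0.8339 = 49.362 kPa
FS = 50.578 / 49.362 = 1.025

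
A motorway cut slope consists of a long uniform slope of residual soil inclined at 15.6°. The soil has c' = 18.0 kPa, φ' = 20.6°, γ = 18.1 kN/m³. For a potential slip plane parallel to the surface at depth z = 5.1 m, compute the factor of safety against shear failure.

For an infinite slope with a slip plane parallel to the surface (no pore pressure): FS = [c' + γz cos²β tanφ'] / [γz sinβ cosβ].
γz = 18.1·5.1 = 92.31 kN/m²
Numerator = 18.0 + 92.31·cos²15.6°·tan20.6° = 18.0 + 92.31·0.9277·0.3759 = 50.188 kPa
Denominator = 92.31·sin15.6°·cos15.6° = 92.31·0.2689·0.9632 = 23.910 kPa
FS = 50.188 / 23.910 = 2.099

FS = 2.10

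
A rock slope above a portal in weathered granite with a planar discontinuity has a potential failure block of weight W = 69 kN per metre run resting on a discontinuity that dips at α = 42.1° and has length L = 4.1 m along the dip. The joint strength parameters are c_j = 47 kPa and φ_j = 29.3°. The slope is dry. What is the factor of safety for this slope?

Resolving the block weight along and normal to the plane and applying the Mohr–Coulomb strength on the joint:
N' = W cosα = 69·cos42.1° = 51.2 kN/m
Driving force T = W sinα = 69·sin42.1° = 46.3 kN/m
Resisting force R = c_j·L + N'·tanφ_j = 47·4.1 + 51.2·tan29.3° = 192.7 + 28.7 = 221.4 kN/m
FS = R / T = 221.4 / 46.3 = 4.787

FS = 4.79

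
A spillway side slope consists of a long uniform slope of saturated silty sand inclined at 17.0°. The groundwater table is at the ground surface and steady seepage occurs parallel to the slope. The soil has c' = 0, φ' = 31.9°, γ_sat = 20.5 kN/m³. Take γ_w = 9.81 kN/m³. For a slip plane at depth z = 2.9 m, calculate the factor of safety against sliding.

FS = 1.06

With seepage parallel to the slope and the water table at the surface, the effective normal stress on the slip plane uses the buoyant unit weight γ' = γ_sat − γ_w while the driving shear stress uses γ_sat:
FS = [c' + γ' z cos²β tanφ'] / [γ_sat z sinβ cosβ]
(For c' = 0 this reduces to FS = (γ'/γ_sat)·tanφ'/tanβ.)
γ' = 20.5 − 9.81 = 10.69 kN/m³
Numerator = 0.0 + 10.69·2.9·cos²17.0°·tan31.9° = 0.0 + 10.69·2.9·0.9145·0.6224 = 17.647 kPa
Denominator = 20.5·2.9·sin17.0°·cos17.0° = 20.5·2.9·0.2924·0.9563 = 16.622 kPa
FS = 17.647 / 16.622 = 1.062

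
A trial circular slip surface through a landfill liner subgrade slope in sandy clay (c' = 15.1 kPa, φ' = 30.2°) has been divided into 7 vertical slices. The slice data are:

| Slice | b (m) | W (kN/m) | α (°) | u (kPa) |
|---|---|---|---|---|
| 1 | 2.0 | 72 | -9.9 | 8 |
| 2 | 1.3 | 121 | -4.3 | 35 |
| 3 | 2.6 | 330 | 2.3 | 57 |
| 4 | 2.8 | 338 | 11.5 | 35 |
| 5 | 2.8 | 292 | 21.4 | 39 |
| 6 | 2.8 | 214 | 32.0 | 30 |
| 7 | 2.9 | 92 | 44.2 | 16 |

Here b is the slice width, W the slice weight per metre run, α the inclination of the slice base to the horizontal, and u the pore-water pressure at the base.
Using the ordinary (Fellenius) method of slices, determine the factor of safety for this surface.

FS = 2.17

Ordinary method of slices: FS = Σ[c'·Δl_i + (W_i cosα_i − u_i·Δl_i)·tanφ'] / Σ W_i sinα_i, with Δl_i = b_i / cosα_i.
Slice 1: Δl = 2.0/cos(-9.9°) = 2.030 m; N'_1 = 72·cos(-9.9°) − 8·2.030 = 54.7; c'Δl = 30.66; W sinα = -12.4
Slice 2: Δl = 1.3/cos(-4.3°) = 1.304 m; N'_2 = 121·cos(-4.3°) − 35·1.304 = 75.0; c'Δl = 19.69; W sinα = -9.1
Slice 3: Δl = 2.6/cos2.3° = 2.602 m; N'_3 = 330·cos2.3° − 57·2.602 = 181.4; c'Δl = 39.29; W sinα = 13.2
Slice 4: Δl = 2.8/cos11.5° = 2.857 m; N'_4 = 338·cos11.5° − 35·2.857 = 231.2; c'Δl = 43.15; W sinα = 67.4
Slice 5: Δl = 2.8/cos21.4° = 3.007 m; N'_5 = 292·cos21.4° − 39·3.007 = 154.6; c'Δl = 45.41; W sinα = 106.5
Slice 6: Δl = 2.8/cos32.0° = 3.302 m; N'_6 = 214·cos32.0° − 30·3.302 = 82.4; c'Δl = 49.86; W sinα = 113.4
Slice 7: Δl = 2.9/cos44.2° = 4.045 m; N'_7 = 92·cos44.2° − 16·4.045 = 1.2; c'Δl = 61.08; W sinα = 64.1
Σc'Δl = 289.1 kN/m; ΣN' = 780.6 kN/m; ΣW sinα = 343.3 kN/m
Resisting = 289.1 + 780.6·tan30.2° = 289.1 + 454.3 = 743.4 kN/m
FS = 743.4 / 343.3 = 2.166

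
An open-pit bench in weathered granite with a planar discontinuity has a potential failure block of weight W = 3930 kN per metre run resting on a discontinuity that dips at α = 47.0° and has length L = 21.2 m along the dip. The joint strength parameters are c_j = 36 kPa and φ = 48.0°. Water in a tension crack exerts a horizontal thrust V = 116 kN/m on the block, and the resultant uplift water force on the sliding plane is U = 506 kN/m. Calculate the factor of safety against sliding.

FS = 1.04

Resolving the block weight along and normal to the plane and applying the Mohr–Coulomb strength on the joint:
N' = W cosα − U − V sinα = 3930·cos47.0° − 506 − 116·sin47.0° = 2089.4 kN/m
Driving force T = W sinα + V cosα = 3930·sin47.0° + 116·cos47.0° = 2953.3 kN/m
Resisting force R = c_j·L + N'·tanφ = 36·21.2 + 2089.4·tan48.0° = 763.2 + 2320.5 = 3083.7 kN/m
FS = R / T = 3083.7 / 2953.3 = 1.044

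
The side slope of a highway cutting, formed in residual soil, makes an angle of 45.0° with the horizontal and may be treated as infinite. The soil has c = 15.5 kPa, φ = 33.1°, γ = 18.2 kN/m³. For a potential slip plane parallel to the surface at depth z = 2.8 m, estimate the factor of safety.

For an infinite slope with a slip plane parallel to the surface (no pore pressure): FS = [c + γz cos²β tanφ] / [γz sinβ cosβ].
γz = 18.2·2.8 = 50.96 kN/m²
Numerator = 15.5 + 50.96·cos²45.0°·tan33.1° = 15.5 + 50.96·0.5000·0.6519 = 32.110 kPa
Denominator = 50.96·sin45.0°·cos45.0° = 50.96·0.7071·0.7071 = 25.480 kPa
FS = 32.110 / 25.480 = 1.260

FS = 1.26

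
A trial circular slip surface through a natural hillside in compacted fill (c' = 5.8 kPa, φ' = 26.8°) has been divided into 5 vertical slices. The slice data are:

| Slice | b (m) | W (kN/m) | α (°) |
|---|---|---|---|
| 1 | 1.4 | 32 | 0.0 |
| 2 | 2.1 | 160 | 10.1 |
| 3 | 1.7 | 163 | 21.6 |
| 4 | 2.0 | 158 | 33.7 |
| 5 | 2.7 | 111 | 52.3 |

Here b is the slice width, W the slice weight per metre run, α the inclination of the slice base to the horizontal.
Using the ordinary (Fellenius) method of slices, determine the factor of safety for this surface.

FS = 1.30

Ordinary method of slices: FS = Σ[c'·Δl_i + (W_i cosα_i)·tanφ'] / Σ W_i sinα_i, with Δl_i = b_i / cosα_i.
Slice 1: Δl = 1.4/cos0.0° = 1.400 m; N'_1 = 32·cos0.0° = 32.0; c'Δl = 8.12; W sinα = 0.0
Slice 2: Δl = 2.1/cos10.1° = 2.133 m; N'_2 = 160·cos10.1° = 157.5; c'Δl = 12.37; W sinα = 28.1
Slice 3: Δl = 1.7/cos21.6° = 1.828 m; N'_3 = 163·cos21.6° = 151.6; c'Δl = 10.60; W sinα = 60.0
Slice 4: Δl = 2.0/cos33.7° = 2.404 m; N'_4 = 158·cos33.7° = 131.4; c'Δl = 13.94; W sinα = 87.7
Slice 5: Δl = 2.7/cos52.3° = 4.415 m; N'_5 = 111·cos52.3° = 67.9; c'Δl = 25.61; W sinα = 87.8
Σc'Δl = 70.6 kN/m; ΣN' = 540.4 kN/m; ΣW sinα = 263.6 kN/m
Resisting = 70.6 + 540.4·tan26.8° = 70.6 + 273.0 = 343.6 kN/m
FS = 343.6 / 263.6 = 1.304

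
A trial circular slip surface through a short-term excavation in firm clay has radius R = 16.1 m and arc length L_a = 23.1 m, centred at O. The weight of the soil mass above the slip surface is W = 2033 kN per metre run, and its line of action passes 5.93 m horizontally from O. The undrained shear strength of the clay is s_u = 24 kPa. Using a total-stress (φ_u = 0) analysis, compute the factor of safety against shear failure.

Taking moments about the centre O, the resisting moment is provided by the undrained shear strength acting along the arc:
M_R = s_u·L_a·R = 24·23.10·16.1 = 8925.8 kN·m/m
M_D = W·d = 2033·5.93 = 12055.7 kN·m/m
FS = M_R / M_D = 8925.8 / 12055.7 = 0.740

FS = 0.74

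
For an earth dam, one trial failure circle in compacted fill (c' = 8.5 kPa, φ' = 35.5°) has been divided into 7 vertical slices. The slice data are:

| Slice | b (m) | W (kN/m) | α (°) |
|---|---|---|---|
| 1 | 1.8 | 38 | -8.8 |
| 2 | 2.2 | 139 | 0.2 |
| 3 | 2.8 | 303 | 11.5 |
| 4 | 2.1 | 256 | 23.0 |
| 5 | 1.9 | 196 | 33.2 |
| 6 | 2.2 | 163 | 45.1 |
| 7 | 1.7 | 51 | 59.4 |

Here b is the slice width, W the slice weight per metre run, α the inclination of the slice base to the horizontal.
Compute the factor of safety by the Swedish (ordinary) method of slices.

FS = 2.08

Ordinary method of slices: FS = Σ[c'·Δl_i + (W_i cosα_i)·tanφ'] / Σ W_i sinα_i, with Δl_i = b_i / cosα_i.
Slice 1: Δl = 1.8/cos(-8.8°) = 1.821 m; N'_1 = 38·cos(-8.8°) = 37.6; c'Δl = 15.48; W sinα = -5.8
Slice 2: Δl = 2.2/cos0.2° = 2.200 m; N'_2 = 139·cos0.2° = 139.0; c'Δl = 18.70; W sinα = 0.5
Slice 3: Δl = 2.8/cos11.5° = 2.857 m; N'_3 = 303·cos11.5° = 296.9; c'Δl = 24.29; W sinα = 60.4
Slice 4: Δl = 2.1/cos23.0° = 2.281 m; N'_4 = 256·cos23.0° = 235.6; c'Δl = 19.39; W sinα = 100.0
Slice 5: Δl = 1.9/cos33.2° = 2.271 m; N'_5 = 196·cos33.2° = 164.0; c'Δl = 19.30; W sinα = 107.3
Slice 6: Δl = 2.2/cos45.1° = 3.117 m; N'_6 = 163·cos45.1° = 115.1; c'Δl = 26.49; W sinα = 115.5
Slice 7: Δl = 1.7/cos59.4° = 3.340 m; N'_7 = 51·cos59.4° = 26.0; c'Δl = 28.39; W sinα = 43.9
Σc'Δl = 152.0 kN/m; ΣN' = 1014.1 kN/m; ΣW sinα = 421.8 kN/m
Resisting = 152.0 + 1014.1·tan35.5° = 152.0 + 723.4 = 875.4 kN/m
FS = 875.4 / 421.8 = 2.076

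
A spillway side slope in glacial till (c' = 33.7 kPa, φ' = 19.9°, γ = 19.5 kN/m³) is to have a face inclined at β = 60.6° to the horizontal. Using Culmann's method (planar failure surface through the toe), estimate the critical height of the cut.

H_c = 23.41 m

Culmann's analysis gives the critical failure plane at α_cr = (β + φ')/2 = (60.6 + 19.9)/2 = 40.2°, and the critical height
H_c = (4c'/γ) · sinβ cosφ' / [1 − cos(β − φ')]
    = (4·33.7/19.5) · sin60.6°·cos19.9° / [1 − cos(40.7°)]
    = 6.913 · 0.8712·0.9403 / [1 − 0.7581]
    = 6.913 · 0.8192 / 0.2419
    = 23.41 m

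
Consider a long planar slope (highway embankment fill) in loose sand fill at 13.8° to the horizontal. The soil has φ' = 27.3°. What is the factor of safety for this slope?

For a dry cohesionless infinite slope the factor of safety is FS = tanφ' / tanβ.
FS = tan27.3° / tan13.8° = 0.5161 / 0.2456 = 2.101

FS = 2.10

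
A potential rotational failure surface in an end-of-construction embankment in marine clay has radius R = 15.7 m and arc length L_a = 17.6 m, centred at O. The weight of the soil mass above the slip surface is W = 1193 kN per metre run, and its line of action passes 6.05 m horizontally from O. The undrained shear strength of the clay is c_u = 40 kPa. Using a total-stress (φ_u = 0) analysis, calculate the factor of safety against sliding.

FS = 1.53

Taking moments about the centre O, the resisting moment is provided by the undrained shear strength acting along the arc:
M_R = c_u·L_a·R = 40·17.60·15.7 = 11052.8 kN·m/m
M_D = W·d = 1193·6.05 = 7217.6 kN·m/m
FS = M_R / M_D = 11052.8 / 7217.6 = 1.531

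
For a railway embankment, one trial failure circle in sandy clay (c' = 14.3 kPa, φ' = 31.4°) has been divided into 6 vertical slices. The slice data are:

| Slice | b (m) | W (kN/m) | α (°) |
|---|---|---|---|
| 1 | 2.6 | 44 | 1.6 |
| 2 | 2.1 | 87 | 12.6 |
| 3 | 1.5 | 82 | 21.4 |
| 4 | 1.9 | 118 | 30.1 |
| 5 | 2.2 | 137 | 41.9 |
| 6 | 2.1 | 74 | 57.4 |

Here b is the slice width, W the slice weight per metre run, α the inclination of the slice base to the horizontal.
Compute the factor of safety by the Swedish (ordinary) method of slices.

Ordinary method of slices: FS = Σ[c'·Δl_i + (W_i cosα_i)·tanφ'] / Σ W_i sinα_i, with Δl_i = b_i / cosα_i.
Slice 1: Δl = 2.6/cos1.6° = 2.601 m; N'_1 = 44·cos1.6° = 44.0; c'Δl = 37.19; W sinα = 1.2
Slice 2: Δl = 2.1/cos12.6° = 2.152 m; N'_2 = 87·cos12.6° = 84.9; c'Δl = 30.77; W sinα = 19.0
Slice 3: Δl = 1.5/cos21.4° = 1.611 m; N'_3 = 82·cos21.4° = 76.3; c'Δl = 23.04; W sinα = 29.9
Slice 4: Δl = 1.9/cos30.1° = 2.196 m; N'_4 = 118·cos30.1° = 102.1; c'Δl = 31.40; W sinα = 59.2
Slice 5: Δl = 2.2/cos41.9° = 2.956 m; N'_5 = 137·cos41.9° = 102.0; c'Δl = 42.27; W sinα = 91.5
Slice 6: Δl = 2.1/cos57.4° = 3.898 m; N'_6 = 74·cos57.4° = 39.9; c'Δl = 55.74; W sinα = 62.3
Σc'Δl = 220.4 kN/m; ΣN' = 449.2 kN/m; ΣW sinα = 263.1 kN/m
Resisting = 220.4 + 449.2·tan31.4° = 220.4 + 274.2 = 494.6 kN/m
FS = 494.6 / 263.1 = 1.880

FS = 1.88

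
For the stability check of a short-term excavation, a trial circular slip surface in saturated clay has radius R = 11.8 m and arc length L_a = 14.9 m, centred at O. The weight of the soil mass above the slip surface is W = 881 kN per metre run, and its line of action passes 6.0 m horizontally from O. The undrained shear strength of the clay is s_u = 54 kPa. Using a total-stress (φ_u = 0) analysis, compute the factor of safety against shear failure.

FS = 1.80

Taking moments about the centre O, the resisting moment is provided by the undrained shear strength acting along the arc:
M_R = s_u·L_a·R = 54·14.90·11.8 = 9494.3 kN·m/m
M_D = W·d = 881·6.0 = 5286.0 kN·m/m
FS = M_R / M_D = 9494.3 / 5286.0 = 1.796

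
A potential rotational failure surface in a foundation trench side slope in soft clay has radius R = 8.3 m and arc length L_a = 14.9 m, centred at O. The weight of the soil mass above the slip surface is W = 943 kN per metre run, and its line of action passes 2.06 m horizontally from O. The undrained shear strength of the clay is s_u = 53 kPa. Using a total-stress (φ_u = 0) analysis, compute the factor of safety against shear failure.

Taking moments about the centre O, the resisting moment is provided by the undrained shear strength acting along the arc:
M_R = s_u·L_a·R = 53·14.90·8.3 = 6554.5 kN·m/m
M_D = W·d = 943·2.06 = 1942.6 kN·m/m
FS = M_R / M_D = 6554.5 / 1942.6 = 3.374

FS = 3.37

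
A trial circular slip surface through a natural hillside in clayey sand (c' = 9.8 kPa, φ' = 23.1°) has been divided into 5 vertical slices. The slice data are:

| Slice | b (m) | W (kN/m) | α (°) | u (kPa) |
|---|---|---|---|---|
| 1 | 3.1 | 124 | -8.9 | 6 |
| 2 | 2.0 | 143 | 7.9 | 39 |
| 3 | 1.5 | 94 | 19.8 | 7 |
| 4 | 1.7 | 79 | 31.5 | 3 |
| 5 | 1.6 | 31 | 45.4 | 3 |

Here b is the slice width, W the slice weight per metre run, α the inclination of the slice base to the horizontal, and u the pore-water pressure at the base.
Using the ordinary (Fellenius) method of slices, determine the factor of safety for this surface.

FS = 2.56

Ordinary method of slices: FS = Σ[c'·Δl_i + (W_i cosα_i − u_i·Δl_i)·tanφ'] / Σ W_i sinα_i, with Δl_i = b_i / cosα_i.
Slice 1: Δl = 3.1/cos(-8.9°) = 3.138 m; N'_1 = 124·cos(-8.9°) − 6·3.138 = 103.7; c'Δl = 30.75; W sinα = -19.2
Slice 2: Δl = 2.0/cos7.9° = 2.019 m; N'_2 = 143·cos7.9° − 39·2.019 = 62.9; c'Δl = 19.79; W sinα = 19.7
Slice 3: Δl = 1.5/cos19.8° = 1.594 m; N'_3 = 94·cos19.8° − 7·1.594 = 77.3; c'Δl = 15.62; W sinα = 31.8
Slice 4: Δl = 1.7/cos31.5° = 1.994 m; N'_4 = 79·cos31.5° − 3·1.994 = 61.4; c'Δl = 19.54; W sinα = 41.3
Slice 5: Δl = 1.6/cos45.4° = 2.279 m; N'_5 = 31·cos45.4° − 3·2.279 = 14.9; c'Δl = 22.33; W sinα = 22.1
Σc'Δl = 108.0 kN/m; ΣN' = 320.2 kN/m; ΣW sinα = 95.7 kN/m
Resisting = 108.0 + 320.2·tan23.1° = 108.0 + 136.6 = 244.6 kN/m
FS = 244.6 / 95.7 = 2.557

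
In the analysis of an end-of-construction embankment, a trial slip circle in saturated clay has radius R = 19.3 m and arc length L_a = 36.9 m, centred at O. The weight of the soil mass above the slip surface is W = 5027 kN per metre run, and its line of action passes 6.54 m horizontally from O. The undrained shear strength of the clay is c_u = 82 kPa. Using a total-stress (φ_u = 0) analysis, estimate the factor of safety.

Taking moments about the centre O, the resisting moment is provided by the undrained shear strength acting along the arc:
M_R = c_u·L_a·R = 82·36.90·19.3 = 58397.9 kN·m/m
M_D = W·d = 5027·6.54 = 32876.6 kN·m/m
FS = M_R / M_D = 58397.9 / 32876.6 = 1.776

FS = 1.78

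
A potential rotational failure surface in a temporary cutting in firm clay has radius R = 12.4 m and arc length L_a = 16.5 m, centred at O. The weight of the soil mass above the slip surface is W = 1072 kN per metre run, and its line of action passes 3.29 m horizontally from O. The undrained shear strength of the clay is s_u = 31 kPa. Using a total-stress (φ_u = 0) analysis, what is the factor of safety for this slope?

FS = 1.80

Taking moments about the centre O, the resisting moment is provided by the undrained shear strength acting along the arc:
M_R = s_u·L_a·R = 31·16.50·12.4 = 6342.6 kN·m/m
M_D = W·d = 1072·3.29 = 3526.9 kN·m/m
FS = M_R / M_D = 6342.6 / 3526.9 = 1.798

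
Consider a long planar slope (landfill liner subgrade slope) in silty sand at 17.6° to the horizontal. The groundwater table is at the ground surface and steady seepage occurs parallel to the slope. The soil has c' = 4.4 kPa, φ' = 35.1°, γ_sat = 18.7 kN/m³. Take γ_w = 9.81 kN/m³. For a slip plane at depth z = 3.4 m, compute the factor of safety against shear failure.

FS = 1.29

With seepage parallel to the slope and the water table at the surface, the effective normal stress on the slip plane uses the buoyant unit weight γ' = γ_sat − γ_w while the driving shear stress uses γ_sat:
FS = [c' + γ' z cos²β tanφ'] / [γ_sat z sinβ cosβ]
γ' = 18.7 − 9.81 = 8.89 kN/m³
Numerator = 4.4 + 8.89·3.4·cos²17.6°·tan35.1° = 4.4 + 8.89·3.4·0.9086·0.7028 = 23.701 kPa
Denominator = 18.7·3.4·sin17.6°·cos17.6° = 18.7·3.4·0.3024·0.9532 = 18.325 kPa
FS = 23.701 / 18.325 = 1.293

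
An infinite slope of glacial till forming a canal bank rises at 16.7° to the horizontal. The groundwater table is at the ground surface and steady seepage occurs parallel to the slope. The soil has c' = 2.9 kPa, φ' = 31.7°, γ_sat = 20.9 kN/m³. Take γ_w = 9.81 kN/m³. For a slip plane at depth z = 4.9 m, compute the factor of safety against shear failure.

FS = 1.20

With seepage parallel to the slope and the water table at the surface, the effective normal stress on the slip plane uses the buoyant unit weight γ' = γ_sat − γ_w while the driving shear stress uses γ_sat:
FS = [c' + γ' z cos²β tanφ'] / [γ_sat z sinβ cosβ]
γ' = 20.9 − 9.81 = 11.09 kN/m³
Numerator = 2.9 + 11.09·4.9·cos²16.7°·tan31.7° = 2.9 + 11.09·4.9·0.9174·0.6176 = 33.690 kPa
Denominator = 20.9·4.9·sin16.7°·cos16.7° = 20.9·4.9·0.2874·0.9578 = 28.187 kPa
FS = 33.690 / 28.187 = 1.195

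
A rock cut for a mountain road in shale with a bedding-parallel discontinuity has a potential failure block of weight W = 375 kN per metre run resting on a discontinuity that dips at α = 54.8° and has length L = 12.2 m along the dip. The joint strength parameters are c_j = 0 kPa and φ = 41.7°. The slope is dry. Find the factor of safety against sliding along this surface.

Resolving the block weight along and normal to the plane and applying the Mohr–Coulomb strength on the joint:
N' = W cosα = 375·cos54.8° = 216.2 kN/m
Driving force T = W sinα = 375·sin54.8° = 306.4 kN/m
Resisting force R = c_j·L + N'·tanφ = 0·12.2 + 216.2·tan41.7° = 0.0 + 192.6 = 192.6 kN/m
FS = R / T = 192.6 / 306.4 = 0.629

FS = 0.63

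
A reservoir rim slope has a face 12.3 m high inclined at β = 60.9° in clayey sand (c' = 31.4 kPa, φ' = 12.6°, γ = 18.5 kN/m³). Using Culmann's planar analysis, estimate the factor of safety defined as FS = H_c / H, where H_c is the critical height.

H_c = (4c'/γ) · sinβ cosφ' / [1 − cos(β − φ')]
    = (4·31.4/18.5) · sin60.9°·cos12.6° / [1 − cos48.3°]
    = 6.789 · 0.8527 / 0.3348 = 17.29 m
FS = H_c / H = 17.29 / 12.3 = 1.406

FS = 1.41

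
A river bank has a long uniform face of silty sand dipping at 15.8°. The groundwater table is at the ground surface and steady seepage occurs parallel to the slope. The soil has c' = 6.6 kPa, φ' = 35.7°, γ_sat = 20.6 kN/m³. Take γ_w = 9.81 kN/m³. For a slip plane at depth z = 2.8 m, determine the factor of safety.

FS = 1.77

With seepage parallel to the slope and the water table at the surface, the effective normal stress on the slip plane uses the buoyant unit weight γ' = γ_sat − γ_w while the driving shear stress uses γ_sat:
FS = [c' + γ' z cos²β tanφ'] / [γ_sat z sinβ cosβ]
γ' = 20.6 − 9.81 = 10.79 kN/m³
Numerator = 6.6 + 10.79·2.8·cos²15.8°·tan35.7° = 6.6 + 10.79·2.8·0.9259·0.7186 = 26.700 kPa
Denominator = 20.6·2.8·sin15.8°·cos15.8° = 20.6·2.8·0.2723·0.9622 = 15.112 kPa
FS = 26.700 / 15.112 = 1.767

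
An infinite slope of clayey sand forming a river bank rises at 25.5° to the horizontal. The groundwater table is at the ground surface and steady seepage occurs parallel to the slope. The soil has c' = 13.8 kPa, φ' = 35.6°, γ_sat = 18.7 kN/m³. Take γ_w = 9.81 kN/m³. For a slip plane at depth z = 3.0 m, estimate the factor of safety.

With seepage parallel to the slope and the water table at the surface, the effective normal stress on the slip plane uses the buoyant unit weight γ' = γ_sat − γ_w while the driving shear stress uses γ_sat:
FS = [c' + γ' z cos²β tanφ'] / [γ_sat z sinβ cosβ]
γ' = 18.7 − 9.81 = 8.89 kN/m³
Numerator = 13.8 + 8.89·3.0·cos²25.5°·tan35.6° = 13.8 + 8.89·3.0·0.8147·0.7159 = 29.355 kPa
Denominator = 18.7·3.0·sin25.5°·cos25.5° = 18.7·3.0·0.4305·0.9026 = 21.799 kPa
FS = 29.355 / 21.799 = 1.347

FS = 1.35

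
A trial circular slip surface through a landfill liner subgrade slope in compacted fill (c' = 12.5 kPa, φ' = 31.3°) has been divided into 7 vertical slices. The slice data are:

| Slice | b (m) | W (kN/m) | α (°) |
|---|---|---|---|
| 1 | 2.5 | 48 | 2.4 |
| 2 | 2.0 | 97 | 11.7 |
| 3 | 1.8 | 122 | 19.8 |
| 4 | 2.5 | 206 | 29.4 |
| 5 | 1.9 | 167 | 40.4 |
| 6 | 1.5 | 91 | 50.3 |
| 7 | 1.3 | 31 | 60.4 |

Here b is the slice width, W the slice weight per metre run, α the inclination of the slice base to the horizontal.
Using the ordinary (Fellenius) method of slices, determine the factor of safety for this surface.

Ordinary method of slices: FS = Σ[c'·Δl_i + (W_i cosα_i)·tanφ'] / Σ W_i sinα_i, with Δl_i = b_i / cosα_i.
Slice 1: Δl = 2.5/cos2.4° = 2.502 m; N'_1 = 48·cos2.4° = 48.0; c'Δl = 31.28; W sinα = 2.0
Slice 2: Δl = 2.0/cos11.7° = 2.042 m; N'_2 = 97·cos11.7° = 95.0; c'Δl = 25.53; W sinα = 19.7
Slice 3: Δl = 1.8/cos19.8° = 1.913 m; N'_3 = 122·cos19.8° = 114.8; c'Δl = 23.91; W sinα = 41.3
Slice 4: Δl = 2.5/cos29.4° = 2.870 m; N'_4 = 206·cos29.4° = 179.5; c'Δl = 35.87; W sinα = 101.1
Slice 5: Δl = 1.9/cos40.4° = 2.495 m; N'_5 = 167·cos40.4° = 127.2; c'Δl = 31.19; W sinα = 108.2
Slice 6: Δl = 1.5/cos50.3° = 2.348 m; N'_6 = 91·cos50.3° = 58.1; c'Δl = 29.35; W sinα = 70.0
Slice 7: Δl = 1.3/cos60.4° = 2.632 m; N'_7 = 31·cos60.4° = 15.3; c'Δl = 32.90; W sinα = 27.0
Σc'Δl = 210.0 kN/m; ΣN' = 637.8 kN/m; ΣW sinα = 369.3 kN/m
Resisting = 210.0 + 637.8·tan31.3° = 210.0 + 387.8 = 597.8 kN/m
FS = 597.8 / 369.3 = 1.619

FS = 1.62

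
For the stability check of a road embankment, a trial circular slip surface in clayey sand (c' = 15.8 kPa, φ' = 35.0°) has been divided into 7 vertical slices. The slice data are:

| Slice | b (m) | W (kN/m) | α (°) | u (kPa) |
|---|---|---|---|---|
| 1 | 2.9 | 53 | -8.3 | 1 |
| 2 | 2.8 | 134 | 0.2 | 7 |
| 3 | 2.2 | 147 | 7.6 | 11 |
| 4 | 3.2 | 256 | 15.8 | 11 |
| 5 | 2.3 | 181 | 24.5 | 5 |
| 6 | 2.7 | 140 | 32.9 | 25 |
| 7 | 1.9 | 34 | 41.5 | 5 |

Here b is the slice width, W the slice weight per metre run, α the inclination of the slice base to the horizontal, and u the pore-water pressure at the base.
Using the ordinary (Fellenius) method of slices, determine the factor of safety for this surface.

Ordinary method of slices: FS = Σ[c'·Δl_i + (W_i cosα_i − u_i·Δl_i)·tanφ'] / Σ W_i sinα_i, with Δl_i = b_i / cosα_i.
Slice 1: Δl = 2.9/cos(-8.3°) = 2.931 m; N'_1 = 53·cos(-8.3°) − 1·2.931 = 49.5; c'Δl = 46.31; W sinα = -7.7
Slice 2: Δl = 2.8/cos0.2° = 2.800 m; N'_2 = 134·cos0.2° − 7·2.800 = 114.4; c'Δl = 44.24; W sinα = 0.5
Slice 3: Δl = 2.2/cos7.6° = 2.219 m; N'_3 = 147·cos7.6° − 11·2.219 = 121.3; c'Δl = 35.07; W sinα = 19.4
Slice 4: Δl = 3.2/cos15.8° = 3.326 m; N'_4 = 256·cos15.8° − 11·3.326 = 209.7; c'Δl = 52.55; W sinα = 69.7
Slice 5: Δl = 2.3/cos24.5° = 2.528 m; N'_5 = 181·cos24.5° − 5·2.528 = 152.1; c'Δl = 39.94; W sinα = 75.1
Slice 6: Δl = 2.7/cos32.9° = 3.216 m; N'_6 = 140·cos32.9° − 25·3.216 = 37.2; c'Δl = 50.81; W sinα = 76.0
Slice 7: Δl = 1.9/cos41.5° = 2.537 m; N'_7 = 34·cos41.5° − 5·2.537 = 12.8; c'Δl = 40.08; W sinα = 22.5
Σc'Δl = 309.0 kN/m; ΣN' = 697.0 kN/m; ΣW sinα = 255.6 kN/m
Resisting = 309.0 + 697.0·tan35.0° = 309.0 + 488.0 = 797.0 kN/m
FS = 797.0 / 255.6 = 3.118

FS = 3.12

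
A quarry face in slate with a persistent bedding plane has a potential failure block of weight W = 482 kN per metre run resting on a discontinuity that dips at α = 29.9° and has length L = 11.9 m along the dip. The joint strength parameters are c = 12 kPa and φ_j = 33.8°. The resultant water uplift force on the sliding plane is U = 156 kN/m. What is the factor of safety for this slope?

Resolving the block weight along and normal to the plane and applying the Mohr–Coulomb strength on the joint:
N' = W cosα − U = 482·cos29.9° − 156 = 261.8 kN/m
Driving force T = W sinα = 482·sin29.9° = 240.3 kN/m
Resisting force R = c·L + N'·tanφ_j = 12·11.9 + 261.8·tan33.8° = 142.8 + 175.3 = 318.1 kN/m
FS = R / T = 318.1 / 240.3 = 1.324

FS = 1.32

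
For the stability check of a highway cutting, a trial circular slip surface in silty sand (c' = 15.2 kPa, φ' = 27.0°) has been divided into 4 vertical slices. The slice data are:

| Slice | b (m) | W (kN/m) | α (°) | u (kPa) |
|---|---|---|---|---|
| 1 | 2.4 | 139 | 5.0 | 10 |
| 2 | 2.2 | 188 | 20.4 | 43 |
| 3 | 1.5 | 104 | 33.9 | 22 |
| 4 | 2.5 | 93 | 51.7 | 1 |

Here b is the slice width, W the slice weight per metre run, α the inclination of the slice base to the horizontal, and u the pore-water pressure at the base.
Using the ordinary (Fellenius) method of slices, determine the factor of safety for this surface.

FS = 1.48

Ordinary method of slices: FS = Σ[c'·Δl_i + (W_i cosα_i − u_i·Δl_i)·tanφ'] / Σ W_i sinα_i, with Δl_i = b_i / cosα_i.
Slice 1: Δl = 2.4/cos5.0° = 2.409 m; N'_1 = 139·cos5.0° − 10·2.409 = 114.4; c'Δl = 36.62; W sinα = 12.1
Slice 2: Δl = 2.2/cos20.4° = 2.347 m; N'_2 = 188·cos20.4° − 43·2.347 = 75.3; c'Δl = 35.68; W sinα = 65.5
Slice 3: Δl = 1.5/cos33.9° = 1.807 m; N'_3 = 104·cos33.9° − 22·1.807 = 46.6; c'Δl = 27.47; W sinα = 58.0
Slice 4: Δl = 2.5/cos51.7° = 4.034 m; N'_4 = 93·cos51.7° − 1·4.034 = 53.6; c'Δl = 61.31; W sinα = 73.0
Σc'Δl = 161.1 kN/m; ΣN' = 289.8 kN/m; ΣW sinα = 208.6 kN/m
Resisting = 161.1 + 289.8·tan27.0° = 161.1 + 147.7 = 308.8 kN/m
FS = 308.8 / 208.6 = 1.480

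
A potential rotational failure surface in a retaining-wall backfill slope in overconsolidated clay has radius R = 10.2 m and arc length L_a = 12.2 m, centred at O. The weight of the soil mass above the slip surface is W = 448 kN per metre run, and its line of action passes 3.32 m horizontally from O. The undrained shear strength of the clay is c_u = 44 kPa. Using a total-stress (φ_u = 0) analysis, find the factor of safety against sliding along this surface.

Taking moments about the centre O, the resisting moment is provided by the undrained shear strength acting along the arc:
M_R = c_u·L_a·R = 44·12.20·10.2 = 5475.4 kN·m/m
M_D = W·d = 448·3.32 = 1487.4 kN·m/m
FS = M_R / M_D = 5475.4 / 1487.4 = 3.681

FS = 3.68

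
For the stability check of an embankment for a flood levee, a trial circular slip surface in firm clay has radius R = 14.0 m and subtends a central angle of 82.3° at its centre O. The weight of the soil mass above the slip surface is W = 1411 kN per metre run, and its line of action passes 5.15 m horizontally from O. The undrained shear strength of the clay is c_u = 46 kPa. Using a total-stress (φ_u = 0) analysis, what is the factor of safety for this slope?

Taking moments about the centre O, the resisting moment is provided by the undrained shear strength acting along the arc:
Arc length L_a = R·θ = 14.0·(82.3°·π/180) = 14.0·1.4364 = 20.11 m
M_R = c_u·L_a·R = 46·20.11·14.0 = 12950.6 kN·m/m
M_D = W·d = 1411·5.15 = 7266.7 kN·m/m
FS = M_R / M_D = 12950.6 / 7266.7 = 1.782

FS = 1.78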